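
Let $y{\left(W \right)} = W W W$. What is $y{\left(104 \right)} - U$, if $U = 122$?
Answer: $1124742$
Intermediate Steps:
$y{\left(W \right)} = W^{3}$ ($y{\left(W \right)} = W^{2} W = W^{3}$)
$y{\left(104 \right)} - U = 104^{3} - 122 = 1124864 - 122 = 1124742$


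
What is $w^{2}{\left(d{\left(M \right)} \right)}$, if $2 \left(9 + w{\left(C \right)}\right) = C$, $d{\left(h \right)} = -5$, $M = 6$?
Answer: $\frac{529}{4} \approx 132.25$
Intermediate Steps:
$w{\left(C \right)} = -9 + \frac{C}{2}$
$w^{2}{\left(d{\left(M \right)} \right)} = \left(-9 + \frac{1}{2} \left(-5\right)\right)^{2} = \left(-9 - \frac{5}{2}\right)^{2} = \left(- \frac{23}{2}\right)^{2} = \frac{529}{4}$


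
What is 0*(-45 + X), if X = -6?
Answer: 0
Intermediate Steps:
0*(-45 + X) = 0*(-45 - 6) = 0*(-51) = 0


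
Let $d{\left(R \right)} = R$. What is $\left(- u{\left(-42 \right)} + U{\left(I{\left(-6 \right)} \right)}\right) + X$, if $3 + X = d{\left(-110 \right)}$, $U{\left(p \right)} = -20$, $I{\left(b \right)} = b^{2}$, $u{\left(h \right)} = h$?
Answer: $-91$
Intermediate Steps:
$X = -113$ ($X = -3 - 110 = -113$)
$\left(- u{\left(-42 \right)} + U{\left(I{\left(-6 \right)} \right)}\right) + X = \left(\left(-1\right) \left(-42\right) - 20\right) - 113 = \left(42 - 20\right) - 113 = 22 - 113 = -91$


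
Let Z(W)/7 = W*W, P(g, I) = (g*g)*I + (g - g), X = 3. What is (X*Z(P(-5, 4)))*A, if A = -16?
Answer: -3360000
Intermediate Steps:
P(g, I) = I*g**2 (P(g, I) = g**2*I + 0 = I*g**2 + 0 = I*g**2)
Z(W) = 7*W**2 (Z(W) = 7*(W*W) = 7*W**2)
(X*Z(P(-5, 4)))*A = (3*(7*(4*(-5)**2)**2))*(-16) = (3*(7*(4*25)**2))*(-16) = (3*(7*100**2))*(-16) = (3*(7*10000))*(-16) = (3*70000)*(-16) = 210000*(-16) = -3360000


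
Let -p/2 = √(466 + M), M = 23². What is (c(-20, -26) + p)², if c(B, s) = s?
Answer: 4656 + 104*√995 ≈ 7936.5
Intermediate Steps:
M = 529
p = -2*√995 (p = -2*√(466 + 529) = -2*√995 ≈ -63.087)
(c(-20, -26) + p)² = (-26 - 2*√995)²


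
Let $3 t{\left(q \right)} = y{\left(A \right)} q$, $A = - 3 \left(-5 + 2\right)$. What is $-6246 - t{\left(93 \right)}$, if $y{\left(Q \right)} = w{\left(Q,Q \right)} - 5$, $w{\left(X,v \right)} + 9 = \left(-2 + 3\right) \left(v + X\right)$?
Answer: $-6370$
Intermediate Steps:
$w{\left(X,v \right)} = -9 + X + v$ ($w{\left(X,v \right)} = -9 + \left(-2 + 3\right) \left(v + X\right) = -9 + 1 \left(X + v\right) = -9 + \left(X + v\right) = -9 + X + v$)
$A = 9$ ($A = \left(-3\right) \left(-3\right) = 9$)
$y{\left(Q \right)} = -14 + 2 Q$ ($y{\left(Q \right)} = \left(-9 + Q + Q\right) - 5 = \left(-9 + 2 Q\right) - 5 = -14 + 2 Q$)
$t{\left(q \right)} = \frac{4 q}{3}$ ($t{\left(q \right)} = \frac{\left(-14 + 2 \cdot 9\right) q}{3} = \frac{\left(-14 + 18\right) q}{3} = \frac{4 q}{3}$)
$-6246 - t{\left(93 \right)} = -6246 - \frac{4}{3} \cdot 93 = -6246 - 124 = -6370$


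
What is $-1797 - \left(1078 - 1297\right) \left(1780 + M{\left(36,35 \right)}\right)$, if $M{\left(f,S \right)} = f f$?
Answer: $671847$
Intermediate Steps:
$M{\left(f,S \right)} = f^{2}$
$-1797 - \left(1078 - 1297\right) \left(1780 + M{\left(36,35 \right)}\right) = -1797 - \left(1078 - 1297\right) \left(1780 + 36^{2}\right) = -1797 - - 219 \left(1780 + 1296\right) = -1797 - \left(-219\right) 3076 = -1797 - -673644 = -1797 + 673644 = 671847$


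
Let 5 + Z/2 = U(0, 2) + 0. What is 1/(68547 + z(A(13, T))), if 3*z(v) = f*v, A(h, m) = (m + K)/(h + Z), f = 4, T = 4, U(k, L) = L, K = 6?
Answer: 21/1439527 ≈ 1.4588e-5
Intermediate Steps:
Z = -6 (Z = -10 + 2*(2 + 0) = -10 + 2*2 = -10 + 4 = -6)
A(h, m) = (6 + m)/(-6 + h) (A(h, m) = (m + 6)/(h - 6) = (6 + m)/(-6 + h))
z(v) = 4*v/3 (z(v) = (4*v)/3 = 4*v/3)
1/(68547 + z(A(13, T))) = 1/(68547 + 4*((6 + 4)/(-6 + 13))/3) = 1/(68547 + 4*(10/7)/3) = 1/(68547 + 4*((⅐)*10)/3) = 1/(68547 + (4/3)*(10/7)) = 1/(68547 + 40/21) = 1/(1439527/21) = 21/1439527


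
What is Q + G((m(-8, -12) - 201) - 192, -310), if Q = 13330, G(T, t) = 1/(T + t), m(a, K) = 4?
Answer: 9317669/699 ≈ 13330.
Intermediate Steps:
Q + G((m(-8, -12) - 201) - 192, -310) = 13330 + 1/(((4 - 201) - 192) - 310) = 13330 + 1/((-197 - 192) - 310) = 13330 + 1/(-389 - 310) = 13330 + 1/(-699) = 13330 - 1/699 = 9317669/699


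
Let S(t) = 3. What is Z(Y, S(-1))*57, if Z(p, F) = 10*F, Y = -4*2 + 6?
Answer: 1710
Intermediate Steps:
Y = -2 (Y = -8 + 6 = -2)
Z(Y, S(-1))*57 = (10*3)*57 = 30*57 = 1710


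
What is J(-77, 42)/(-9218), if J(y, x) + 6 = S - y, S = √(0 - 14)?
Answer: -71/9218 - I*√14/9218 ≈ -0.0077023 - 0.00040591*I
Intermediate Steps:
S = I*√14 (S = √(-14) = I*√14 ≈ 3.7417*I)
J(y, x) = -6 - y + I*√14 (J(y, x) = -6 + (I*√14 - y) = -6 + (-y + I*√14) = -6 - y + I*√14)
J(-77, 42)/(-9218) = (-6 - 1*(-77) + I*√14)/(-9218) = (-6 + 77 + I*√14)*(-1/9218) = (71 + I*√14)*(-1/9218) = -71/9218 - I*√14/9218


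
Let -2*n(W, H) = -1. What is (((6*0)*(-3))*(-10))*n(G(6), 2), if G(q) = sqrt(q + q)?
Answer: 0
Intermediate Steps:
G(q) = sqrt(2)*sqrt(q) (G(q) = sqrt(2*q) = sqrt(2)*sqrt(q))
n(W, H) = 1/2 (n(W, H) = -1/2*(-1) = 1/2)
(((6*0)*(-3))*(-10))*n(G(6), 2) = (((6*0)*(-3))*(-10))*(1/2) = ((0*(-3))*(-10))*(1/2) = (0*(-10))*(1/2) = 0*(1/2) = 0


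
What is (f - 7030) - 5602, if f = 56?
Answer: -12576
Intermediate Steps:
(f - 7030) - 5602 = (56 - 7030) - 5602 = -6974 - 5602 = -12576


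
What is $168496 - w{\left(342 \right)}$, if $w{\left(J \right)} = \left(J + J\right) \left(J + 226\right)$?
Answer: $-220016$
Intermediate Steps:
$w{\left(J \right)} = 2 J \left(226 + J\right)$
$168496 - w{\left(342 \right)} = 168496 - 2 \cdot 342 \left(226 + 342\right) = 168496 - 2 \cdot 342 \cdot 568 = 168496 - 388512 = -220016$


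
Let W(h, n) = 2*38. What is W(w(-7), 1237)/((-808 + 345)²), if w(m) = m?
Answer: 76/214369 ≈ 0.00035453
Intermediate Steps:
W(h, n) = 76
W(w(-7), 1237)/((-808 + 345)²) = 76/((-808 + 345)²) = 76/((-463)²) = 76/214369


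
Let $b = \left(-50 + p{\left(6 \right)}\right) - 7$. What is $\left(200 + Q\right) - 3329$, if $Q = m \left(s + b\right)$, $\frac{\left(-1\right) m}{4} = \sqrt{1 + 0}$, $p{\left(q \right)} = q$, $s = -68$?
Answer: $-2653$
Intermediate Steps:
$m = -4$ ($m = - 4 \sqrt{1 + 0} = - 4 \sqrt{1} = \left(-4\right) 1 = -4$)
$b = -51$ ($b = \left(-50 + 6\right) - 7 = -44 - 7 = -51$)
$Q = 476$ ($Q = - 4 \left(-68 - 51\right) = \left(-4\right) \left(-119\right) = 476$)
$\left(200 + Q\right) - 3329 = \left(200 + 476\right) - 3329 = 676 - 3329 = -2653$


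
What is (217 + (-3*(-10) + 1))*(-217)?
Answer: -53816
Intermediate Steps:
(217 + (-3*(-10) + 1))*(-217) = (217 + (30 + 1))*(-217) = (217 + 31)*(-217) = 248*(-217) = -53816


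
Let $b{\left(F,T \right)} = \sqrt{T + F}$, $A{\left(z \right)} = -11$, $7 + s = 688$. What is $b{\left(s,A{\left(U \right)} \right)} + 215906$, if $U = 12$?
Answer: $215906 + \sqrt{670} \approx 2.1593 \cdot 10^{5}$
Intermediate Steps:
$s = 681$ ($s = -7 + 688 = 681$)
$b{\left(F,T \right)} = \sqrt{F + T}$
$b{\left(s,A{\left(U \right)} \right)} + 215906 = \sqrt{681 - 11} + 215906 = \sqrt{670} + 215906 = 215906 + \sqrt{670}$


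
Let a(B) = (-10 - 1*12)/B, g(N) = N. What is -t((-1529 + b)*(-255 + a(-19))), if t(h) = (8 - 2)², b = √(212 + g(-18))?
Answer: -36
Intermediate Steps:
a(B) = -22/B (a(B) = (-10 - 12)/B = -22/B)
b = √194 (b = √(212 - 18) = √194 ≈ 13.928)
t(h) = 36 (t(h) = 6² = 36)
-t((-1529 + b)*(-255 + a(-19))) = -1*36 = -36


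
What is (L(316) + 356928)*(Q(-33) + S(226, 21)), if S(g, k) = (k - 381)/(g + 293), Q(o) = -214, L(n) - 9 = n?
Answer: -13269090926/173 ≈ -7.6700e+7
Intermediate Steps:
L(n) = 9 + n
S(g, k) = (-381 + k)/(293 + g)
(L(316) + 356928)*(Q(-33) + S(226, 21)) = ((9 + 316) + 356928)*(-214 + (-381 + 21)/(293 + 226)) = (325 + 356928)*(-214 - 360/519) = 357253*(-214 + (1/519)*(-360)) = 357253*(-214 - 120/173) = 357253*(-37142/173) = -13269090926/173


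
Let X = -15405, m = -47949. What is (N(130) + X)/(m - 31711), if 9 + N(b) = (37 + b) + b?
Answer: 15117/79660 ≈ 0.18977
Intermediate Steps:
N(b) = 28 + 2*b (N(b) = -9 + ((37 + b) + b) = -9 + (37 + 2*b) = 28 + 2*b)
(N(130) + X)/(m - 31711) = ((28 + 2*130) - 15405)/(-47949 - 31711) = ((28 + 260) - 15405)/(-79660) = (288 - 15405)*(-1/79660) = -15117*(-1/79660) = 15117/79660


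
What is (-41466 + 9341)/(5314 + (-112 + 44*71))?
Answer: -32125/8326 ≈ -3.8584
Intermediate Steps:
(-41466 + 9341)/(5314 + (-112 + 44*71)) = -32125/(5314 + (-112 + 3124)) = -32125/(5314 + 3012) = -32125/8326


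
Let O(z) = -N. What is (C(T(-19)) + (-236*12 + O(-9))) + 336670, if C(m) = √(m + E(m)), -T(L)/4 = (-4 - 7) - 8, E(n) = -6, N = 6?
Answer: 333832 + √70 ≈ 3.3384e+5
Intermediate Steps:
O(z) = -6 (O(z) = -1*6 = -6)
T(L) = 76 (T(L) = -4*((-4 - 7) - 8) = -4*(-11 - 8) = -4*(-19) = 76)
C(m) = √(-6 + m) (C(m) = √(m - 6) = √(-6 + m))
(C(T(-19)) + (-236*12 + O(-9))) + 336670 = (√(-6 + 76) + (-236*12 - 6)) + 336670 = (√70 + (-2832 - 6)) + 336670 = (√70 - 2838) + 336670 = (-2838 + √70) + 336670 = 333832 + √70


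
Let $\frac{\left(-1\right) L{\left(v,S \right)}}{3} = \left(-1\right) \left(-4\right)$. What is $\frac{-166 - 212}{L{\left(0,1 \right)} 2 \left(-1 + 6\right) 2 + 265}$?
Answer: $- \frac{378}{25} \approx -15.12$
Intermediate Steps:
$L{\left(v,S \right)} = -12$ ($L{\left(v,S \right)} = - 3 \left(\left(-1\right) \left(-4\right)\right) = \left(-3\right) 4 = -12$)
$\frac{-166 - 212}{L{\left(0,1 \right)} 2 \left(-1 + 6\right) 2 + 265} = \frac{-166 - 212}{- 12 \cdot 2 \left(-1 + 6\right) 2 + 265} = - \frac{378}{- 12 \cdot 2 \cdot 5 \cdot 2 + 265} = - \frac{378}{\left(-12\right) 10 \cdot 2 + 265} = - \frac{378}{\left(-120\right) 2 + 265} = - \frac{378}{-240 + 265} = - \frac{378}{25}$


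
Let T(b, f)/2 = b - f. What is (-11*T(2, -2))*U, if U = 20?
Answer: -1760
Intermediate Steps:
T(b, f) = -2*f + 2*b (T(b, f) = 2*(b - f) = -2*f + 2*b)
(-11*T(2, -2))*U = -11*(-2*(-2) + 2*2)*20 = -11*(4 + 4)*20 = -11*8*20 = -88*20 = -1760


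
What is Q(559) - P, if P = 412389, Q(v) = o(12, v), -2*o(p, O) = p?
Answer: -412395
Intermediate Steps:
o(p, O) = -p/2
Q(v) = -6 (Q(v) = -½*12 = -6)
Q(559) - P = -6 - 1*412389 = -6 - 412389 = -412395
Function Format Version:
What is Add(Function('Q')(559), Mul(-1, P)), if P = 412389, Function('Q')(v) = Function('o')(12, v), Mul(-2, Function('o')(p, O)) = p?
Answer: -412395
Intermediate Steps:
Function('o')(p, O) = Mul(Rational(-1, 2), p)
Function('Q')(v) = -6 (Function('Q')(v) = Mul(Rational(-1, 2), 12) = -6)
Add(Function('Q')(559), Mul(-1, P)) = Add(-6, Mul(-1, 412389)) = Add(-6, -412389) = -412395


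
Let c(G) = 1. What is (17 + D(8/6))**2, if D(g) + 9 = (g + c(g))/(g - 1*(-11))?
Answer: 91809/1369 ≈ 67.063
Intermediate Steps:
D(g) = -9 + (1 + g)/(11 + g) (D(g) = -9 + (g + 1)/(g - 1*(-11)) = -9 + (1 + g)/(g + 11) = -9 + (1 + g)/(11 + g))
(17 + D(8/6))**2 = (17 + 2*(-49 - 32/6)/(11 + 8/6))**2 = (17 + 2*(-49 - 32/6)/(11 + 8*(1/6)))**2 = (17 + 2*(-49 - 4*4/3)/(11 + 4/3))**2 = (17 + 2*(-49 - 16/3)/(37/3))**2 = (17 + 2*(3/37)*(-163/3))**2 = (17 - 326/37)**2 = (303/37)**2 = 91809/1369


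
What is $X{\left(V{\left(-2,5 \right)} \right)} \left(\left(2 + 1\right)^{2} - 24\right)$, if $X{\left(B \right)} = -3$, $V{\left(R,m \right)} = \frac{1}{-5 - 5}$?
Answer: $45$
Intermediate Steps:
$V{\left(R,m \right)} = - \frac{1}{10}$ ($V{\left(R,m \right)} = \frac{1}{-10} = - \frac{1}{10}$)
$X{\left(V{\left(-2,5 \right)} \right)} \left(\left(2 + 1\right)^{2} - 24\right) = - 3 \left(\left(2 + 1\right)^{2} - 24\right) = - 3 \left(3^{2} - 24\right) = - 3 \left(9 - 24\right) = \left(-3\right) \left(-15\right) = 45$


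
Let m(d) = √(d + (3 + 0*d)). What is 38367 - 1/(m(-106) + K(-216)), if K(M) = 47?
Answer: 88704457/2312 + I*√103/2312 ≈ 38367.0 + 0.0043897*I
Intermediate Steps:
m(d) = √(3 + d) (m(d) = √(d + (3 + 0)) = √(d + 3) = √(3 + d))
38367 - 1/(m(-106) + K(-216)) = 38367 - 1/(√(3 - 106) + 47) = 38367 - 1/(√(-103) + 47) = 38367 - 1/(I*√103 + 47) = 38367 - 1/(47 + I*√103)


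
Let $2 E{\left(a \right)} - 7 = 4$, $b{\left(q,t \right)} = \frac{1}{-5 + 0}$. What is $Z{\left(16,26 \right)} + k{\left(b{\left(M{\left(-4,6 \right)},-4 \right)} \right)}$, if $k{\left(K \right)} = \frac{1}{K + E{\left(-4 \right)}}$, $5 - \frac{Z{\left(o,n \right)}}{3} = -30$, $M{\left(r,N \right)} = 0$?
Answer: $\frac{5575}{53} \approx 105.19$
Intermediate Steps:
$Z{\left(o,n \right)} = 105$ ($Z{\left(o,n \right)} = 15 - -90 = 15 + 90 = 105$)
$b{\left(q,t \right)} = - \frac{1}{5}$ ($b{\left(q,t \right)} = \frac{1}{-5} = - \frac{1}{5}$)
$E{\left(a \right)} = \frac{11}{2}$ ($E{\left(a \right)} = \frac{7}{2} + \frac{1}{2} \cdot 4 = \frac{7}{2} + 2 = \frac{11}{2}$)
$k{\left(K \right)} = \frac{1}{\frac{11}{2} + K}$ ($k{\left(K \right)} = \frac{1}{K + \frac{11}{2}} = \frac{1}{\frac{11}{2} + K}$)
$Z{\left(16,26 \right)} + k{\left(b{\left(M{\left(-4,6 \right)},-4 \right)} \right)} = 105 + \frac{2}{11 + 2 \left(- \frac{1}{5}\right)} = 105 + \frac{2}{11 - \frac{2}{5}} = 105 + \frac{2}{\frac{53}{5}} = 105 + 2 \cdot \frac{5}{53} = 105 + \frac{10}{53} = \frac{5575}{53}$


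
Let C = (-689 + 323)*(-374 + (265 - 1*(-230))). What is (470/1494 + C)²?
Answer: 1094379489099649/558009 ≈ 1.9612e+9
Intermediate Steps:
C = -44286 (C = -366*(-374 + (265 + 230)) = -366*(-374 + 495) = -366*121 = -44286)
(470/1494 + C)² = (470/1494 - 44286)² = (470*(1/1494) - 44286)² = (235/747 - 44286)² = (-33081407/747)² = 1094379489099649/558009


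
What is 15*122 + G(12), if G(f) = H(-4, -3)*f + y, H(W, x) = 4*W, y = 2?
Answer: 1640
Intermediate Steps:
G(f) = 2 - 16*f (G(f) = (4*(-4))*f + 2 = -16*f + 2 = 2 - 16*f)
15*122 + G(12) = 15*122 + (2 - 16*12) = 1830 + (2 - 192) = 1830 - 190 = 1640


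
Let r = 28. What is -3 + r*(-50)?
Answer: -1403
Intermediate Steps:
-3 + r*(-50) = -3 + 28*(-50) = -3 - 1400 = -1403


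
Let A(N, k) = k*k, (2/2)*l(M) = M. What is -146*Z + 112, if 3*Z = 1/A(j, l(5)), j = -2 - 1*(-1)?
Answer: 8254/75 ≈ 110.05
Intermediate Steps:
j = -1 (j = -2 + 1 = -1)
l(M) = M
A(N, k) = k²
Z = 1/75 (Z = 1/(3*(5²)) = (⅓)/25 = (⅓)*(1/25) = 1/75 ≈ 0.013333)
-146*Z + 112 = -146*1/75 + 112 = -146/75 + 112 = 8254/75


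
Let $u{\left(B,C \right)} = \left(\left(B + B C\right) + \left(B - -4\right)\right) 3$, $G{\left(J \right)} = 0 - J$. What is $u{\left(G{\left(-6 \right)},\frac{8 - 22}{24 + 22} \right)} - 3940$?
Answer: $- \frac{89642}{23} \approx -3897.5$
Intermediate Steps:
$G{\left(J \right)} = - J$
$u{\left(B,C \right)} = 12 + 6 B + 3 B C$ ($u{\left(B,C \right)} = \left(\left(B + B C\right) + \left(B + 4\right)\right) 3 = \left(\left(B + B C\right) + \left(4 + B\right)\right) 3 = \left(4 + 2 B + B C\right) 3 = 12 + 6 B + 3 B C$)
$u{\left(G{\left(-6 \right)},\frac{8 - 22}{24 + 22} \right)} - 3940 = \left(12 + 6 \left(\left(-1\right) \left(-6\right)\right) + 3 \left(\left(-1\right) \left(-6\right)\right) \frac{8 - 22}{24 + 22}\right) - 3940 = \left(12 + 6 \cdot 6 + 3 \cdot 6 \left(- \frac{14}{46}\right)\right) - 3940 = \left(12 + 36 + 3 \cdot 6 \left(\left(-14\right) \frac{1}{46}\right)\right) - 3940 = \left(12 + 36 + 3 \cdot 6 \left(- \frac{7}{23}\right)\right) - 3940 = \left(12 + 36 - \frac{126}{23}\right) - 3940 = \frac{978}{23} - 3940 = - \frac{89642}{23}$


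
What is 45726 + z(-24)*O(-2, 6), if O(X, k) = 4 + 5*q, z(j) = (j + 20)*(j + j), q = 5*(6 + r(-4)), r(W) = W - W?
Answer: 75294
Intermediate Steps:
r(W) = 0
q = 30 (q = 5*(6 + 0) = 5*6 = 30)
z(j) = 2*j*(20 + j) (z(j) = (20 + j)*(2*j) = 2*j*(20 + j))
O(X, k) = 154 (O(X, k) = 4 + 5*30 = 4 + 150 = 154)
45726 + z(-24)*O(-2, 6) = 45726 + (2*(-24)*(20 - 24))*154 = 45726 + (2*(-24)*(-4))*154 = 45726 + 192*154 = 45726 + 29568 = 75294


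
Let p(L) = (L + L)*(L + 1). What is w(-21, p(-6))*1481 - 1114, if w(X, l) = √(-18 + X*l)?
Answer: -1114 + 4443*I*√142 ≈ -1114.0 + 52944.0*I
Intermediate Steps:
p(L) = 2*L*(1 + L) (p(L) = (2*L)*(1 + L) = 2*L*(1 + L))
w(-21, p(-6))*1481 - 1114 = √(-18 - 42*(-6)*(1 - 6))*1481 - 1114 = √(-18 - 42*(-6)*(-5))*1481 - 1114 = √(-18 - 21*60)*1481 - 1114 = √(-18 - 1260)*1481 - 1114 = √(-1278)*1481 - 1114 = (3*I*√142)*1481 - 1114 = 4443*I*√142 - 1114 = -1114 + 4443*I*√142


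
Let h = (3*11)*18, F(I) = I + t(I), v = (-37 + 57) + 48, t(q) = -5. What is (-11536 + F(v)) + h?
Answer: -10879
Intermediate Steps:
v = 68 (v = 20 + 48 = 68)
F(I) = -5 + I (F(I) = I - 5 = -5 + I)
h = 594 (h = 33*18 = 594)
(-11536 + F(v)) + h = (-11536 + (-5 + 68)) + 594 = (-11536 + 63) + 594 = -11473 + 594 = -10879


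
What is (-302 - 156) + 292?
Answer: -166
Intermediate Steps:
(-302 - 156) + 292 = -458 + 292 = -166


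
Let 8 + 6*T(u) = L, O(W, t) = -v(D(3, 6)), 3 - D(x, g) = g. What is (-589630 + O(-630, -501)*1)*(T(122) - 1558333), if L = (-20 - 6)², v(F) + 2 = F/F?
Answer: 918772683095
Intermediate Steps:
D(x, g) = 3 - g
v(F) = -1 (v(F) = -2 + F/F = -2 + 1 = -1)
L = 676 (L = (-26)² = 676)
O(W, t) = 1 (O(W, t) = -1*(-1) = 1)
T(u) = 334/3 (T(u) = -4/3 + (⅙)*676 = -4/3 + 338/3 = 334/3)
(-589630 + O(-630, -501)*1)*(T(122) - 1558333) = (-589630 + 1*1)*(334/3 - 1558333) = (-589630 + 1)*(-4674665/3) = -589629*(-4674665/3) = 918772683095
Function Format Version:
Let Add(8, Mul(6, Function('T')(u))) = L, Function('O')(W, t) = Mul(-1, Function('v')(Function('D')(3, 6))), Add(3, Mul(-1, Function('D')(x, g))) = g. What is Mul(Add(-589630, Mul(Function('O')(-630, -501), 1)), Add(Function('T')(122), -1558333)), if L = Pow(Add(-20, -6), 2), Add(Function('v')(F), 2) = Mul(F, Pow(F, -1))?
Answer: 918772683095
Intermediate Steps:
Function('D')(x, g) = Add(3, Mul(-1, g))
Function('v')(F) = -1 (Function('v')(F) = Add(-2, Mul(F, Pow(F, -1))) = Add(-2, 1) = -1)
L = 676 (L = Pow(-26, 2) = 676)
Function('O')(W, t) = 1 (Function('O')(W, t) = Mul(-1, -1) = 1)
Function('T')(u) = Rational(334, 3) (Function('T')(u) = Add(Rational(-4, 3), Mul(Rational(1, 6), 676)) = Add(Rational(-4, 3), Rational(338, 3)) = Rational(334, 3))
Mul(Add(-589630, Mul(Function('O')(-630, -501), 1)), Add(Function('T')(122), -1558333)) = Mul(Add(-589630, Mul(1, 1)), Add(Rational(334, 3), -1558333)) = Mul(Add(-589630, 1), Rational(-4674665, 3)) = Mul(-589629, Rational(-4674665, 3)) = 918772683095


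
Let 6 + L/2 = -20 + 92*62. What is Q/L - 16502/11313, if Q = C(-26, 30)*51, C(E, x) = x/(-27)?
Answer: -5530523/3778542 ≈ -1.4637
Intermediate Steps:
L = 11356 (L = -12 + 2*(-20 + 92*62) = -12 + 2*(-20 + 5704) = -12 + 2*5684 = -12 + 11368 = 11356)
C(E, x) = -x/27 (C(E, x) = x*(-1/27) = -x/27)
Q = -170/3 (Q = -1/27*30*51 = -10/9*51 = -170/3 ≈ -56.667)
Q/L - 16502/11313 = -170/3/11356 - 16502/11313 = -170/3*1/11356 - 16502*1/11313 = -5/1002 - 16502/11313 = -5530523/3778542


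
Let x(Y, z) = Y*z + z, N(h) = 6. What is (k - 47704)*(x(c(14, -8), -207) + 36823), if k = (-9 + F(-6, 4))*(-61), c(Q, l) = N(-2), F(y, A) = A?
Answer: -1676692226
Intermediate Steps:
c(Q, l) = 6
k = 305 (k = (-9 + 4)*(-61) = -5*(-61) = 305)
x(Y, z) = z + Y*z
(k - 47704)*(x(c(14, -8), -207) + 36823) = (305 - 47704)*(-207*(1 + 6) + 36823) = -47399*(-207*7 + 36823) = -47399*(-1449 + 36823) = -47399*35374 = -1676692226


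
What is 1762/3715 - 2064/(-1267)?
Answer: 9900214/4706905 ≈ 2.1033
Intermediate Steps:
1762/3715 - 2064/(-1267) = 1762*(1/3715) - 2064*(-1/1267) = 1762/3715 + 2064/1267 = 9900214/4706905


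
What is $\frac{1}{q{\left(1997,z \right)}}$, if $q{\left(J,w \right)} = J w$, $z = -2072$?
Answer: $- \frac{1}{4137784} \approx -2.4168 \cdot 10^{-7}$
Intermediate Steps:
$\frac{1}{q{\left(1997,z \right)}} = \frac{1}{1997 \left(-2072\right)} = \frac{1}{-4137784} = - \frac{1}{4137784}$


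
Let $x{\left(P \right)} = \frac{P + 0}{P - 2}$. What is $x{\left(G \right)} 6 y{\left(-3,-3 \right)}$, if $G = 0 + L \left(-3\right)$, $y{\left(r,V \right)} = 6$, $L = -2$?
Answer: $54$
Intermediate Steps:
$G = 6$ ($G = 0 - -6 = 0 + 6 = 6$)
$x{\left(P \right)} = \frac{P}{-2 + P}$
$x{\left(G \right)} 6 y{\left(-3,-3 \right)} = \frac{6}{-2 + 6} \cdot 6 \cdot 6 = \frac{6}{4} \cdot 6 \cdot 6 = 6 \cdot \frac{1}{4} \cdot 6 \cdot 6 = \frac{3}{2} \cdot 6 \cdot 6 = 9 \cdot 6 = 54$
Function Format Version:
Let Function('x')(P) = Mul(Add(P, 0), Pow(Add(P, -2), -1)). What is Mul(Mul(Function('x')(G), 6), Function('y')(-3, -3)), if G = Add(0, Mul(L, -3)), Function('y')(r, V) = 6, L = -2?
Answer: 54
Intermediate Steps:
G = 6 (G = Add(0, Mul(-2, -3)) = Add(0, 6) = 6)
Function('x')(P) = Mul(P, Pow(Add(-2, P), -1))
Mul(Mul(Function('x')(G), 6), Function('y')(-3, -3)) = Mul(Mul(Mul(6, Pow(Add(-2, 6), -1)), 6), 6) = Mul(Mul(Mul(6, Pow(4, -1)), 6), 6) = Mul(Mul(Mul(6, Rational(1, 4)), 6), 6) = Mul(Mul(Rational(3, 2), 6), 6) = Mul(9, 6) = 54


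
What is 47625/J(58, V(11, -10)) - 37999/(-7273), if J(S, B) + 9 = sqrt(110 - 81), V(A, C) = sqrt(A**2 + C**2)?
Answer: -3115413677/378196 - 47625*sqrt(29)/52 ≈ -13170.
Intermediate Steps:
J(S, B) = -9 + sqrt(29) (J(S, B) = -9 + sqrt(110 - 81) = -9 + sqrt(29))
47625/J(58, V(11, -10)) - 37999/(-7273) = 47625/(-9 + sqrt(29)) - 37999/(-7273) = 47625/(-9 + sqrt(29)) - 37999*(-1/7273) = 47625/(-9 + sqrt(29)) + 37999/7273 = 37999/7273 + 47625/(-9 + sqrt(29))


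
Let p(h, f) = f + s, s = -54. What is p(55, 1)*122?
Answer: -6466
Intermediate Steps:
p(h, f) = -54 + f (p(h, f) = f - 54 = -54 + f)
p(55, 1)*122 = (-54 + 1)*122 = -53*122 = -6466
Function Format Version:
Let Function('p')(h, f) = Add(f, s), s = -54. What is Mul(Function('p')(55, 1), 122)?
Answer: -6466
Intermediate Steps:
Function('p')(h, f) = Add(-54, f) (Function('p')(h, f) = Add(f, -54) = Add(-54, f))
Mul(Function('p')(55, 1), 122) = Mul(Add(-54, 1), 122) = Mul(-53, 122) = -6466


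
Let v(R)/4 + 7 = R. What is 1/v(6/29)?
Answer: -29/788 ≈ -0.036802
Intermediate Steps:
v(R) = -28 + 4*R
1/v(6/29) = 1/(-28 + 4*(6/29)) = 1/(-28 + 24/29) = 1/(-788/29) = -29/788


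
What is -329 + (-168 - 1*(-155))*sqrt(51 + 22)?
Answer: -329 - 13*sqrt(73) ≈ -440.07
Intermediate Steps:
-329 + (-168 - 1*(-155))*sqrt(51 + 22) = -329 + (-168 + 155)*sqrt(73) = -329 - 13*sqrt(73)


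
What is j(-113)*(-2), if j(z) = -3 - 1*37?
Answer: 80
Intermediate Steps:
j(z) = -40 (j(z) = -3 - 37 = -40)
j(-113)*(-2) = -40*(-2) = 80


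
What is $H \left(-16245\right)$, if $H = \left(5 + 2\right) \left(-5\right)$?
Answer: $568575$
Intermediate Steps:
$H = -35$ ($H = 7 \left(-5\right) = -35$)
$H \left(-16245\right) = \left(-35\right) \left(-16245\right) = 568575$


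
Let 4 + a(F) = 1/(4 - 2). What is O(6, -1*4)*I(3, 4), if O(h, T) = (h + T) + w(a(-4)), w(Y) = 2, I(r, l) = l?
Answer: 16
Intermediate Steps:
a(F) = -7/2 (a(F) = -4 + 1/(4 - 2) = -4 + 1/2 = -4 + ½ = -7/2)
O(h, T) = 2 + T + h (O(h, T) = (h + T) + 2 = (T + h) + 2 = 2 + T + h)
O(6, -1*4)*I(3, 4) = (2 - 1*4 + 6)*4 = (2 - 4 + 6)*4 = 4*4 = 16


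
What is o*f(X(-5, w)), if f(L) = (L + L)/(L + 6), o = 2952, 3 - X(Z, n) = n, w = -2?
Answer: 29520/11 ≈ 2683.6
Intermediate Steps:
X(Z, n) = 3 - n
f(L) = 2*L/(6 + L) (f(L) = (2*L)/(6 + L) = 2*L/(6 + L))
o*f(X(-5, w)) = 2952*(2*(3 - 1*(-2))/(6 + (3 - 1*(-2)))) = 2952*(2*(3 + 2)/(6 + (3 + 2))) = 2952*(2*5/(6 + 5)) = 2952*(2*5/11) = 2952*(2*5*(1/11)) = 2952*(10/11) = 29520/11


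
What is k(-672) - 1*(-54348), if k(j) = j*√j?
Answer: 54348 - 2688*I*√42 ≈ 54348.0 - 17420.0*I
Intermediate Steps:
k(j) = j^(3/2)
k(-672) - 1*(-54348) = (-672)^(3/2) - 1*(-54348) = -2688*I*√42 + 54348 = 54348 - 2688*I*√42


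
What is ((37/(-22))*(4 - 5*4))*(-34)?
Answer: -10064/11 ≈ -914.91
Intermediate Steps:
((37/(-22))*(4 - 5*4))*(-34) = ((37*(-1/22))*(4 - 20))*(-34) = -37/22*(-16)*(-34) = (296/11)*(-34) = -10064/11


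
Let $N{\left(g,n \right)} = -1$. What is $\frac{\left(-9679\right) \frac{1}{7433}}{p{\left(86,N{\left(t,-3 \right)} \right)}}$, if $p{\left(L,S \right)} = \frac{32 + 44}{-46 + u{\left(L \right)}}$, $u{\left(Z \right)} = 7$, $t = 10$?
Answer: $\frac{377481}{564908} \approx 0.66822$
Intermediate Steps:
$p{\left(L,S \right)} = - \frac{76}{39}$ ($p{\left(L,S \right)} = \frac{32 + 44}{-46 + 7} = \frac{76}{-39} = 76 \left(- \frac{1}{39}\right) = - \frac{76}{39}$)
$\frac{\left(-9679\right) \frac{1}{7433}}{p{\left(86,N{\left(t,-3 \right)} \right)}} = \frac{\left(-9679\right) \frac{1}{7433}}{- \frac{76}{39}} = \left(-9679\right) \frac{1}{7433} \left(- \frac{39}{76}\right) = \left(- \frac{9679}{7433}\right) \left(- \frac{39}{76}\right) = \frac{377481}{564908}$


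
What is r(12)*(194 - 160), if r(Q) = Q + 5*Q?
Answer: 2448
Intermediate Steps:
r(Q) = 6*Q
r(12)*(194 - 160) = (6*12)*(194 - 160) = 72*34 = 2448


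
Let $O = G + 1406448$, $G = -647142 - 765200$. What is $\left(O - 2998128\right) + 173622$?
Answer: $-2830400$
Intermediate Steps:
$G = -1412342$ ($G = -647142 - 765200 = -1412342$)
$O = -5894$ ($O = -1412342 + 1406448 = -5894$)
$\left(O - 2998128\right) + 173622 = \left(-5894 - 2998128\right) + 173622 = -3004022 + 173622 = -2830400$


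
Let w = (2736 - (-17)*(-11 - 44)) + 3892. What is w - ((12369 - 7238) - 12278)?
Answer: 12840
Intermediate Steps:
w = 5693 (w = (2736 - (-17)*(-55)) + 3892 = (2736 - 1*935) + 3892 = (2736 - 935) + 3892 = 1801 + 3892 = 5693)
w - ((12369 - 7238) - 12278) = 5693 - ((12369 - 7238) - 12278) = 5693 - (5131 - 12278) = 5693 - 1*(-7147) = 5693 + 7147 = 12840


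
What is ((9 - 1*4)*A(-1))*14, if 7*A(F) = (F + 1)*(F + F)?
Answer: 0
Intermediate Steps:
A(F) = 2*F*(1 + F)/7 (A(F) = ((F + 1)*(F + F))/7 = ((1 + F)*(2*F))/7 = (2*F*(1 + F))/7 = 2*F*(1 + F)/7)
((9 - 1*4)*A(-1))*14 = ((9 - 1*4)*((2/7)*(-1)*(1 - 1)))*14 = ((9 - 4)*((2/7)*(-1)*0))*14 = (5*0)*14 = 0*14 = 0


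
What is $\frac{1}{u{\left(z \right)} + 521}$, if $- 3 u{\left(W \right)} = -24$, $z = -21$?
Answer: $\frac{1}{529} \approx 0.0018904$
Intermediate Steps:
$u{\left(W \right)} = 8$ ($u{\left(W \right)} = \left(- \frac{1}{3}\right) \left(-24\right) = 8$)
$\frac{1}{u{\left(z \right)} + 521} = \frac{1}{8 + 521} = \frac{1}{529}$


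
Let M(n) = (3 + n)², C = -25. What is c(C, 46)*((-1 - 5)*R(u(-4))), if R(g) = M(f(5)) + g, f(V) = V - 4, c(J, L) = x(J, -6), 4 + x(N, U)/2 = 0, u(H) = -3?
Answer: 624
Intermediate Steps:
x(N, U) = -8 (x(N, U) = -8 + 2*0 = -8 + 0 = -8)
c(J, L) = -8
f(V) = -4 + V
R(g) = 16 + g (R(g) = (3 + (-4 + 5))² + g = (3 + 1)² + g = 4² + g = 16 + g)
c(C, 46)*((-1 - 5)*R(u(-4))) = -8*(-1 - 5)*(16 - 3) = -(-48)*13 = -8*(-78) = 624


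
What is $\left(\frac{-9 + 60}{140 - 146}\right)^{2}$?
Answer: $\frac{289}{4} \approx 72.25$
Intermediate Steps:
$\left(\frac{-9 + 60}{140 - 146}\right)^{2} = \left(\frac{51}{-6}\right)^{2} = \left(51 \left(- \frac{1}{6}\right)\right)^{2} = \left(- \frac{17}{2}\right)^{2} = \frac{289}{4}$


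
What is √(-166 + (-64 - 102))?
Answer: 2*I*√83 ≈ 18.221*I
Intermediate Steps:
√(-166 + (-64 - 102)) = √(-166 - 166) = √(-332) = 2*I*√83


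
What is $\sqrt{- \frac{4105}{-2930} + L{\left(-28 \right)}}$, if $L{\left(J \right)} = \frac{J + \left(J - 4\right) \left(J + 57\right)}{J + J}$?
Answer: $\frac{\sqrt{77706237}}{2051} \approx 4.298$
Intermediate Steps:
$L{\left(J \right)} = \frac{J + \left(-4 + J\right) \left(57 + J\right)}{2 J}$
$\sqrt{- \frac{4105}{-2930} + L{\left(-28 \right)}} = \sqrt{- \frac{4105}{-2930} + \left(27 + \frac{1}{2} \left(-28\right) - \frac{114}{-28}\right)} = \sqrt{\left(-4105\right) \left(- \frac{1}{2930}\right) - - \frac{239}{14}} = \sqrt{\frac{821}{586} + \left(27 - 14 + \frac{57}{14}\right)} = \sqrt{\frac{821}{586} + \frac{239}{14}} = \sqrt{\frac{37887}{2051}} = \frac{\sqrt{77706237}}{2051}$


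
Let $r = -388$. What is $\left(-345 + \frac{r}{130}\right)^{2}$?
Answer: $\frac{511619161}{4225} \approx 1.2109 \cdot 10^{5}$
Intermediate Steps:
$\left(-345 + \frac{r}{130}\right)^{2} = \left(-345 - \frac{388}{130}\right)^{2} = \left(-345 - \frac{194}{65}\right)^{2} = \left(- \frac{22619}{65}\right)^{2} = \frac{511619161}{4225}$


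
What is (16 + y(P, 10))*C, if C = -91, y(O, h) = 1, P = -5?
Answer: -1547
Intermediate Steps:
(16 + y(P, 10))*C = (16 + 1)*(-91) = 17*(-91) = -1547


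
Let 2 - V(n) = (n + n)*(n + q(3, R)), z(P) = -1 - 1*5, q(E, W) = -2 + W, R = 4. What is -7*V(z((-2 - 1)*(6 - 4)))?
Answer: 322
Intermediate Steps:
z(P) = -6 (z(P) = -1 - 5 = -6)
V(n) = 2 - 2*n*(2 + n) (V(n) = 2 - (n + n)*(n + (-2 + 4)) = 2 - 2*n*(n + 2) = 2 - 2*n*(2 + n))
-7*V(z((-2 - 1)*(6 - 4))) = -7*(2 - 4*(-6) - 2*(-6)²) = -7*(2 + 24 - 2*36) = -7*(2 + 24 - 72) = -7*(-46) = 322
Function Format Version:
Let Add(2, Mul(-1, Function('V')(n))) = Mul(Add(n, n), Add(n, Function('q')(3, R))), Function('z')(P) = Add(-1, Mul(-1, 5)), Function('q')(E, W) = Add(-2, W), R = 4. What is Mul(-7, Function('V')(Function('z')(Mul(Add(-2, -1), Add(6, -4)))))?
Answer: 322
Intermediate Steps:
Function('z')(P) = -6 (Function('z')(P) = Add(-1, -5) = -6)
Function('V')(n) = Add(2, Mul(-2, n, Add(2, n))) (Function('V')(n) = Add(2, Mul(-1, Mul(Add(n, n), Add(n, Add(-2, 4))))) = Add(2, Mul(-1, Mul(Mul(2, n), Add(n, 2)))) = Add(2, Mul(-1, Mul(Mul(2, n), Add(2, n)))) = Add(2, Mul(-1, Mul(2, n, Add(2, n)))) = Add(2, Mul(-2, n, Add(2, n))))
Mul(-7, Function('V')(Function('z')(Mul(Add(-2, -1), Add(6, -4))))) = Mul(-7, Add(2, Mul(-4, -6), Mul(-2, Pow(-6, 2)))) = Mul(-7, Add(2, 24, Mul(-2, 36))) = Mul(-7, Add(2, 24, -72)) = Mul(-7, -46) = 322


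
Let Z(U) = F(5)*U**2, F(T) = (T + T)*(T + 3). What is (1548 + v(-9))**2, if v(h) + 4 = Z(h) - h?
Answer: 64529089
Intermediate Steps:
F(T) = 2*T*(3 + T) (F(T) = (2*T)*(3 + T) = 2*T*(3 + T))
Z(U) = 80*U**2 (Z(U) = (2*5*(3 + 5))*U**2 = (2*5*8)*U**2 = 80*U**2)
v(h) = -4 - h + 80*h**2 (v(h) = -4 + (80*h**2 - h) = -4 + (-h + 80*h**2) = -4 - h + 80*h**2)
(1548 + v(-9))**2 = (1548 + (-4 - 1*(-9) + 80*(-9)**2))**2 = (1548 + (-4 + 9 + 80*81))**2 = (1548 + (-4 + 9 + 6480))**2 = (1548 + 6485)**2 = 8033**2 = 64529089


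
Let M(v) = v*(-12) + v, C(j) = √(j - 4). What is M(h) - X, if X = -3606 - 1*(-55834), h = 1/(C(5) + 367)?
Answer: -19219915/368 ≈ -52228.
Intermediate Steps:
C(j) = √(-4 + j)
h = 1/368 (h = 1/(√(-4 + 5) + 367) = 1/(√1 + 367) = 1/(1 + 367) = 1/368 ≈ 0.0027174)
X = 52228 (X = -3606 + 55834 = 52228)
M(v) = -11*v (M(v) = -12*v + v = -11*v)
M(h) - X = -11*1/368 - 1*52228 = -11/368 - 52228 = -19219915/368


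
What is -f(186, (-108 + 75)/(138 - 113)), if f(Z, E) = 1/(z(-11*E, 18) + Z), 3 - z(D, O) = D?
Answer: -25/4362 ≈ -0.0057313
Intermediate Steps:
z(D, O) = 3 - D
f(Z, E) = 1/(3 + Z + 11*E) (f(Z, E) = 1/((3 - (-11)*E) + Z) = 1/((3 + 11*E) + Z) = 1/(3 + Z + 11*E))
-f(186, (-108 + 75)/(138 - 113)) = -1/(3 + 186 + 11*((-108 + 75)/(138 - 113))) = -1/(3 + 186 + 11*(-33/25)) = -1/(3 + 186 - 363/25) = -1/4362/25 = -1*25/4362 = -25/4362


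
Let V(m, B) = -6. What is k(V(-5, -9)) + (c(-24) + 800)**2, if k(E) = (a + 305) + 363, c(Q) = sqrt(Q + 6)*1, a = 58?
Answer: 640708 + 4800*I*sqrt(2) ≈ 6.4071e+5 + 6788.2*I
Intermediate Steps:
c(Q) = sqrt(6 + Q) (c(Q) = sqrt(6 + Q)*1 = sqrt(6 + Q))
k(E) = 726 (k(E) = (58 + 305) + 363 = 363 + 363 = 726)
k(V(-5, -9)) + (c(-24) + 800)**2 = 726 + (sqrt(6 - 24) + 800)**2 = 726 + (sqrt(-18) + 800)**2 = 726 + (3*I*sqrt(2) + 800)**2 = 726 + (800 + 3*I*sqrt(2))**2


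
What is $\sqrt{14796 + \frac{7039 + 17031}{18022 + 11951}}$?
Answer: $\frac{\sqrt{13293162716394}}{29973} \approx 121.64$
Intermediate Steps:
$\sqrt{14796 + \frac{7039 + 17031}{18022 + 11951}} = \sqrt{14796 + \frac{24070}{29973}} = \sqrt{\frac{443504578}{29973}} = \frac{\sqrt{13293162716394}}{29973}$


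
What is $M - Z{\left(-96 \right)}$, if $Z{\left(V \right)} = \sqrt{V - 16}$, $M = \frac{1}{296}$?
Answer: $\frac{1}{296} - 4 i \sqrt{7} \approx 0.0033784 - 10.583 i$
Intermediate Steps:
$M = \frac{1}{296} \approx 0.0033784$
$Z{\left(V \right)} = \sqrt{-16 + V}$
$M - Z{\left(-96 \right)} = \frac{1}{296} - \sqrt{-16 - 96} = \frac{1}{296} - \sqrt{-112} = \frac{1}{296} - 4 i \sqrt{7}$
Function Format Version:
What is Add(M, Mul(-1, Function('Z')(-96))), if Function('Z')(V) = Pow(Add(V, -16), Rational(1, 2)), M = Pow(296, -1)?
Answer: Add(Rational(1, 296), Mul(-4, I, Pow(7, Rational(1, 2)))) ≈ Add(0.0033784, Mul(-10.583, I))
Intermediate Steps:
M = Rational(1, 296) ≈ 0.0033784
Function('Z')(V) = Pow(Add(-16, V), Rational(1, 2))
Add(M, Mul(-1, Function('Z')(-96))) = Add(Rational(1, 296), Mul(-1, Pow(Add(-16, -96), Rational(1, 2)))) = Add(Rational(1, 296), Mul(-1, Pow(-112, Rational(1, 2)))) = Add(Rational(1, 296), Mul(-1, Mul(4, I, Pow(7, Rational(1, 2))))) = Add(Rational(1, 296), Mul(-4, I, Pow(7, Rational(1, 2))))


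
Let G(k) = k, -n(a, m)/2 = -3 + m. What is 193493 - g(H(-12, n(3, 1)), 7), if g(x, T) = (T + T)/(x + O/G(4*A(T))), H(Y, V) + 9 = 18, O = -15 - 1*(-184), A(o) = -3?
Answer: 11803241/61 ≈ 1.9350e+5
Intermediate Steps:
n(a, m) = 6 - 2*m (n(a, m) = -2*(-3 + m) = 6 - 2*m)
O = 169 (O = -15 + 184 = 169)
H(Y, V) = 9 (H(Y, V) = -9 + 18 = 9)
g(x, T) = 2*T/(-169/12 + x) (g(x, T) = (T + T)/(x + 169/((4*(-3)))) = (2*T)/(x + 169/(-12)) = (2*T)/(x + 169*(-1/12)) = (2*T)/(x - 169/12) = (2*T)/(-169/12 + x) = 2*T/(-169/12 + x))
193493 - g(H(-12, n(3, 1)), 7) = 193493 - 24*7/(-169 + 12*9) = 193493 - 24*7/(-169 + 108) = 193493 - 24*7/(-61) = 193493 - 24*7*(-1)/61 = 193493 - 1*(-168/61) = 193493 + 168/61 = 11803241/61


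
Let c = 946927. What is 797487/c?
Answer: 797487/946927 ≈ 0.84218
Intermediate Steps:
797487/c = 797487/946927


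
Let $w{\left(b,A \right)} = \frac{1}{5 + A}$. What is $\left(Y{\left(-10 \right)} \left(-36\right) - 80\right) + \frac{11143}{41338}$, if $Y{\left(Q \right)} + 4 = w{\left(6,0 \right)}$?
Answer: $\frac{1072337}{18790} \approx 57.07$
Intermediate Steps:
$Y{\left(Q \right)} = - \frac{19}{5}$ ($Y{\left(Q \right)} = -4 + \frac{1}{5 + 0} = -4 + \frac{1}{5} = - \frac{19}{5}$)
$\left(Y{\left(-10 \right)} \left(-36\right) - 80\right) + \frac{11143}{41338} = \left(\left(- \frac{19}{5}\right) \left(-36\right) - 80\right) + \frac{11143}{41338} = \left(\frac{684}{5} - 80\right) + 11143 \cdot \frac{1}{41338} = \frac{284}{5} + \frac{1013}{3758} = \frac{1072337}{18790}$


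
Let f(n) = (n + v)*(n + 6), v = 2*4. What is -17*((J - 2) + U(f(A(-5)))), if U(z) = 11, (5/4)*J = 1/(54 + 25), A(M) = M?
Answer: -60503/395 ≈ -153.17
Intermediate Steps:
v = 8
f(n) = (6 + n)*(8 + n) (f(n) = (n + 8)*(n + 6) = (8 + n)*(6 + n) = (6 + n)*(8 + n))
J = 4/395 (J = 4/(5*(54 + 25)) = (4/5)/79 = (4/5)*(1/79) = 4/395 ≈ 0.010127)
-17*((J - 2) + U(f(A(-5)))) = -17*((4/395 - 2) + 11) = -17*(-786/395 + 11) = -17*3559/395 = -60503/395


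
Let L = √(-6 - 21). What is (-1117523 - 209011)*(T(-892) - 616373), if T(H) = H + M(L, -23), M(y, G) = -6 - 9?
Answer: 818842907520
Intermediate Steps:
L = 3*I*√3 (L = √(-27) = 3*I*√3 ≈ 5.1962*I)
M(y, G) = -15
T(H) = -15 + H (T(H) = H - 15 = -15 + H)
(-1117523 - 209011)*(T(-892) - 616373) = (-1117523 - 209011)*((-15 - 892) - 616373) = -1326534*(-907 - 616373) = -1326534*(-617280) = 818842907520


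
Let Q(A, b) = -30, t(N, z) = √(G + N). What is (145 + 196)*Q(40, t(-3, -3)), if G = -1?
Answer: -10230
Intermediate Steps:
t(N, z) = √(-1 + N)
(145 + 196)*Q(40, t(-3, -3)) = (145 + 196)*(-30) = 341*(-30) = -10230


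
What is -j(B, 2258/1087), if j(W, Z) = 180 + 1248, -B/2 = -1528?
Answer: -1428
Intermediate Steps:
B = 3056 (B = -2*(-1528) = 3056)
j(W, Z) = 1428
-j(B, 2258/1087) = -1*1428 = -1428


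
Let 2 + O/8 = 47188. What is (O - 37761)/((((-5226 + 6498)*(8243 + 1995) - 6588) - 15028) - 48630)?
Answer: 339727/12952490 ≈ 0.026229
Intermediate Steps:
O = 377488 (O = -16 + 8*47188 = -16 + 377504 = 377488)
(O - 37761)/((((-5226 + 6498)*(8243 + 1995) - 6588) - 15028) - 48630) = (377488 - 37761)/((((-5226 + 6498)*(8243 + 1995) - 6588) - 15028) - 48630) = 339727/(((1272*10238 - 6588) - 15028) - 48630) = 339727/(((13022736 - 6588) - 15028) - 48630) = 339727/((13016148 - 15028) - 48630) = 339727/(13001120 - 48630) = 339727/12952490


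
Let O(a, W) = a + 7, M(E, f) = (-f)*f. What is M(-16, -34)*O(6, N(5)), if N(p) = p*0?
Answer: -15028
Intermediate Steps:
M(E, f) = -f**2
N(p) = 0
O(a, W) = 7 + a
M(-16, -34)*O(6, N(5)) = (-1*(-34)**2)*(7 + 6) = -1*1156*13 = -1156*13 = -15028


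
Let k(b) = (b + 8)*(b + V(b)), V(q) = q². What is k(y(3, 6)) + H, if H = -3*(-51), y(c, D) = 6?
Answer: 741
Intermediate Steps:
H = 153
k(b) = (8 + b)*(b + b²) (k(b) = (b + 8)*(b + b²) = (8 + b)*(b + b²))
k(y(3, 6)) + H = 6*(8 + 6² + 9*6) + 153 = 6*(8 + 36 + 54) + 153 = 6*98 + 153 = 588 + 153 = 741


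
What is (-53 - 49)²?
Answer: 10404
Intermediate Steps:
(-53 - 49)² = (-102)² = 10404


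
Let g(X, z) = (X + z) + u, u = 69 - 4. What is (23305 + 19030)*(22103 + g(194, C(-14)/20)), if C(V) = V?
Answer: 1893331271/2 ≈ 9.4667e+8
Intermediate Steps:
u = 65
g(X, z) = 65 + X + z (g(X, z) = (X + z) + 65 = 65 + X + z)
(23305 + 19030)*(22103 + g(194, C(-14)/20)) = (23305 + 19030)*(22103 + (65 + 194 - 14/20)) = 42335*(22103 + (65 + 194 - 14*1/20)) = 42335*(22103 + (65 + 194 - 7/10)) = 42335*(22103 + 2583/10) = 42335*(223613/10) = 1893331271/2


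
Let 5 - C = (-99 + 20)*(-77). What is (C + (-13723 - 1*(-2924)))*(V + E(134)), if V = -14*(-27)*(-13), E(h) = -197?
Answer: 86258347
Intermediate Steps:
C = -6078 (C = 5 - (-99 + 20)*(-77) = 5 - (-79)*(-77) = 5 - 1*6083 = 5 - 6083 = -6078)
V = -4914 (V = 378*(-13) = -4914)
(C + (-13723 - 1*(-2924)))*(V + E(134)) = (-6078 + (-13723 - 1*(-2924)))*(-4914 - 197) = (-6078 + (-13723 + 2924))*(-5111) = (-6078 - 10799)*(-5111) = -16877*(-5111) = 86258347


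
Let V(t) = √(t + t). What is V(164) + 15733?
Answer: 15733 + 2*√82 ≈ 15751.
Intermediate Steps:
V(t) = √2*√t (V(t) = √(2*t) = √2*√t)
V(164) + 15733 = √2*√164 + 15733 = √2*(2*√41) + 15733 = 2*√82 + 15733 = 15733 + 2*√82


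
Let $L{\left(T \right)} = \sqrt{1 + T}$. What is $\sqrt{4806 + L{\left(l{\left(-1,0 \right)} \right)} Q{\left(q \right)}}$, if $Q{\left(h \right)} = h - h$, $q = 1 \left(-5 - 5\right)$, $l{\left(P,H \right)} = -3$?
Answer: $3 \sqrt{534} \approx 69.325$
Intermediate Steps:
$q = -10$ ($q = 1 \left(-10\right) = -10$)
$Q{\left(h \right)} = 0$
$\sqrt{4806 + L{\left(l{\left(-1,0 \right)} \right)} Q{\left(q \right)}} = \sqrt{4806 + \sqrt{1 - 3} \cdot 0} = \sqrt{4806 + \sqrt{-2} \cdot 0} = \sqrt{4806 + i \sqrt{2} \cdot 0} = \sqrt{4806 + 0} = \sqrt{4806} = 3 \sqrt{534}$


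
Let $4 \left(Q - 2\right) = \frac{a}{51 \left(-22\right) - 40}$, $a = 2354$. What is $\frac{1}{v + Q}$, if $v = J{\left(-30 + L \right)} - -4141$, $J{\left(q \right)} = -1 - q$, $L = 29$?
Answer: $\frac{2324}{9627155} \approx 0.0002414$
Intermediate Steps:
$Q = \frac{3471}{2324}$ ($Q = 2 + \frac{2354 \frac{1}{51 \left(-22\right) - 40}}{4} = 2 + \frac{2354 \frac{1}{-1122 - 40}}{4} = 2 + \frac{2354 \frac{1}{-1162}}{4} = 2 + \frac{2354 \left(- \frac{1}{1162}\right)}{4} = 2 + \frac{1}{4} \left(- \frac{1177}{581}\right) = 2 - \frac{1177}{2324} = \frac{3471}{2324} \approx 1.4935$)
$v = 4141$ ($v = \left(-1 - \left(-30 + 29\right)\right) - -4141 = \left(-1 - -1\right) + 4141 = \left(-1 + 1\right) + 4141 = 0 + 4141 = 4141$)
$\frac{1}{v + Q} = \frac{1}{4141 + \frac{3471}{2324}} = \frac{1}{\frac{9627155}{2324}} = \frac{2324}{9627155}$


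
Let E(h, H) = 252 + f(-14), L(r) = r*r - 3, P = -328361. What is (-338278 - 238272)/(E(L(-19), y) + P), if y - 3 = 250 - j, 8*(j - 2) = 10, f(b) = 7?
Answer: 288275/164051 ≈ 1.7572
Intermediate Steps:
j = 13/4 (j = 2 + (⅛)*10 = 2 + 5/4 = 13/4 ≈ 3.2500)
y = 999/4 (y = 3 + (250 - 1*13/4) = 3 + (250 - 13/4) = 3 + 987/4 = 999/4 ≈ 249.75)
L(r) = -3 + r² (L(r) = r² - 3 = -3 + r²)
E(h, H) = 259 (E(h, H) = 252 + 7 = 259)
(-338278 - 238272)/(E(L(-19), y) + P) = (-338278 - 238272)/(259 - 328361) = -576550/(-328102) = -576550*(-1/328102) = 288275/164051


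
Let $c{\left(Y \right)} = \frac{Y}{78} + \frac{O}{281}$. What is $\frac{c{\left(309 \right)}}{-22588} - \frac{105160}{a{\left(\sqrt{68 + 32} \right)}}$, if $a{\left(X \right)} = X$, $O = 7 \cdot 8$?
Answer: $- \frac{1735433721247}{165027928} \approx -10516.0$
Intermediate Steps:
$O = 56$
$c{\left(Y \right)} = \frac{56}{281} + \frac{Y}{78}$ ($c{\left(Y \right)} = \frac{Y}{78} + \frac{56}{281} = \frac{56}{281} + \frac{Y}{78}$)
$\frac{c{\left(309 \right)}}{-22588} - \frac{105160}{a{\left(\sqrt{68 + 32} \right)}} = \frac{\frac{56}{281} + \frac{1}{78} \cdot 309}{-22588} - \frac{105160}{\sqrt{68 + 32}} = \left(\frac{56}{281} + \frac{103}{26}\right) \left(- \frac{1}{22588}\right) - \frac{105160}{\sqrt{100}} = \frac{30399}{7306} \left(- \frac{1}{22588}\right) - \frac{105160}{10} = - \frac{30399}{165027928} - 10516 = - \frac{1735433721247}{165027928}$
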